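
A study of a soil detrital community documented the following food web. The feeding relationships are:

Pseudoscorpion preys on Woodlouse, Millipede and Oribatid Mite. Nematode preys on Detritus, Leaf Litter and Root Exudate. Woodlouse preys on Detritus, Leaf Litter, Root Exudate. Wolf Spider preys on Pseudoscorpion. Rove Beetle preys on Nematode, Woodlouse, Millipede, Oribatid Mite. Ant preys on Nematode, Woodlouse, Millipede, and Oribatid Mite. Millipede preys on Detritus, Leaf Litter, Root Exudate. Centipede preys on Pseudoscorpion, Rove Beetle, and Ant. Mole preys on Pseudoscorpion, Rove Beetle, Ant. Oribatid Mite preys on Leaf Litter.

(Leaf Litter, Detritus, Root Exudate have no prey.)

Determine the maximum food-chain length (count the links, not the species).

3 links

One longest chain: Leaf Litter → Woodlouse → Pseudoscorpion → Centipede.
It has 4 species and 3 links.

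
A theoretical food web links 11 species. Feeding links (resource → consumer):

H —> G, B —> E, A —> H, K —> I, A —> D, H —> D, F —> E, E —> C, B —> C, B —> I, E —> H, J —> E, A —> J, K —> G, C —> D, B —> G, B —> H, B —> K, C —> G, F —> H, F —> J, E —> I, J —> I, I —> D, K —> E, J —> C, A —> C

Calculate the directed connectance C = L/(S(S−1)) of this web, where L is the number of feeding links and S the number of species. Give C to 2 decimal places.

C = 0.25

The web has S = 11 species and L = 27 feeding links.
C = L / (S(S−1)) = 27 / 110 = 0.2455 ≈ 0.25.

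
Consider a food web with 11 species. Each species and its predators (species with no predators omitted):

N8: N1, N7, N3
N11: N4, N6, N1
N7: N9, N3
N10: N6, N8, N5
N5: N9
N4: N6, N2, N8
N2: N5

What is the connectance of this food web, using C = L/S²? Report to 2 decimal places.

The web has S = 11 species and L = 16 feeding links.
C = L / S² = 16 / 121 = 0.1322 ≈ 0.13.

C = 0.13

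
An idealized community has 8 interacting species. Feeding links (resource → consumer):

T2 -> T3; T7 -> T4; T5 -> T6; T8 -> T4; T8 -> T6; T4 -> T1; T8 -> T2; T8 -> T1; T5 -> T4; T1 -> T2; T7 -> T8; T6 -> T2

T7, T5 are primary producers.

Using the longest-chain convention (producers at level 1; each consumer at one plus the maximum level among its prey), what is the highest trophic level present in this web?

Producers (level 1): T7, T5.
T7 → T8 → T4 → T1 → T2 → T3 gives T3 level 6.
No species has a prey at level 6, so no species reaches level 7.

6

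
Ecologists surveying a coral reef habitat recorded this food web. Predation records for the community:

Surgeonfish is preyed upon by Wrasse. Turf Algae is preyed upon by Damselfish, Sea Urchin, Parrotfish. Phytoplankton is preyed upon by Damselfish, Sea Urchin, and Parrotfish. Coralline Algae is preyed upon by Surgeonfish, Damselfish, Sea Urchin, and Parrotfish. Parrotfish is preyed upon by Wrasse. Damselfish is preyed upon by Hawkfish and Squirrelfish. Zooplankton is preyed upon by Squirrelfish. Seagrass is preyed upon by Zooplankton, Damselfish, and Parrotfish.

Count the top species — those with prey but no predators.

4

Top species (has prey, but nothing eats it): Sea Urchin, Hawkfish, Squirrelfish, Wrasse.
Count: 4.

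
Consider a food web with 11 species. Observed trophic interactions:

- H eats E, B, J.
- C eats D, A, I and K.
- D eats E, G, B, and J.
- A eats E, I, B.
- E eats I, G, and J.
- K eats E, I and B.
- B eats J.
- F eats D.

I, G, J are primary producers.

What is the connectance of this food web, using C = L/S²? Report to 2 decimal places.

The web has S = 11 species and L = 22 feeding links.
C = L / S² = 22 / 121 = 0.1818 ≈ 0.18.

C = 0.18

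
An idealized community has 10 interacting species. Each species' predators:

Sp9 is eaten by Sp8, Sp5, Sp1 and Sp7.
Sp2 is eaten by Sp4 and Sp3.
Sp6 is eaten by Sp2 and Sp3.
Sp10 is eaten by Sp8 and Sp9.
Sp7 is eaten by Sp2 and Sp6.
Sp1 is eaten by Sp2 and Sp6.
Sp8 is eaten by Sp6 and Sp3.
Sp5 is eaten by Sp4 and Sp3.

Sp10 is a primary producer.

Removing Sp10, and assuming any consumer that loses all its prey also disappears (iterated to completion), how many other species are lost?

9

Remove Sp10.
Round 1: Sp9 (all prey gone) → extinct.
Round 2: Sp7 (all prey gone), Sp1 (all prey gone), Sp8 (all prey gone), Sp5 (all prey gone) → extinct.
Round 3: Sp6 (all prey gone) → extinct.
Round 4: Sp2 (all prey gone) → extinct.
Round 5: Sp4 (all prey gone), Sp3 (all prey gone) → extinct.
No further losses. Total secondary extinctions: 9.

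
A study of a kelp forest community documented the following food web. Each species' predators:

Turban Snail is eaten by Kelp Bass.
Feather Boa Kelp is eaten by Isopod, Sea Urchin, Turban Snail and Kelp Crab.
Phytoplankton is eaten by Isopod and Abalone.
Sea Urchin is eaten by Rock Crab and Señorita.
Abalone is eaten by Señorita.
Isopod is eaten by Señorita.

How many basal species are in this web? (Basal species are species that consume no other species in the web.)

Basal species (no prey listed): Feather Boa Kelp, Phytoplankton.
Count: 2.

2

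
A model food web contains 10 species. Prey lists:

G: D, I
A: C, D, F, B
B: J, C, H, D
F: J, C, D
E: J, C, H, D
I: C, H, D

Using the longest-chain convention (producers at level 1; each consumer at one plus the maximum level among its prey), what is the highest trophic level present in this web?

3

Producers (level 1): J, C, H, D.
J → F → A gives A level 3.
No species has a prey at level 3, so no species reaches level 4.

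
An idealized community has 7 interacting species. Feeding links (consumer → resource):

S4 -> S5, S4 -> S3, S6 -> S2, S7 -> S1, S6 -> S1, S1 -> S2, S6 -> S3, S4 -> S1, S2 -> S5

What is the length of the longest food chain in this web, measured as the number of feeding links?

3 links

One longest chain: S5 → S2 → S1 → S6.
It has 4 species and 3 links.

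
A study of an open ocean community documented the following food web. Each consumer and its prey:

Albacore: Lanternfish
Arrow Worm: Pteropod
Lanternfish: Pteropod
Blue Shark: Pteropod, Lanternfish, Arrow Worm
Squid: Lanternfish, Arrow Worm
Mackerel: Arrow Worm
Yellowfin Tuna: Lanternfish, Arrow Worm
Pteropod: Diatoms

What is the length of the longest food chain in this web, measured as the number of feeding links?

3 links

One longest chain: Diatoms → Pteropod → Arrow Worm → Mackerel.
It has 4 species and 3 links.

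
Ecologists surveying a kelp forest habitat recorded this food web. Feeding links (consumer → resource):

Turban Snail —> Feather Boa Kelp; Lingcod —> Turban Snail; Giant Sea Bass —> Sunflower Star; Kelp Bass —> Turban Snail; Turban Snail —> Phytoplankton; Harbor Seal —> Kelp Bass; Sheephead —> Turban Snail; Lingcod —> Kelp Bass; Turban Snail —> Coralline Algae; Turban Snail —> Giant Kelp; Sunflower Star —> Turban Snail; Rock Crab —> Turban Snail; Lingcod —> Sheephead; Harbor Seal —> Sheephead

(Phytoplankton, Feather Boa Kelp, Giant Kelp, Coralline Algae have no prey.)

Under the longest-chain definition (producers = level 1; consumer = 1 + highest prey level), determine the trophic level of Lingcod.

Trophic level 4

Phytoplankton is a producer → level 1.
Turban Snail eats Phytoplankton (level 1); other prey at levels: Feather Boa Kelp 1, Giant Kelp 1, Coralline Algae 1 → level 2.
Kelp Bass eats Turban Snail → level 3.
Lingcod eats Kelp Bass (level 3); other prey at levels: Turban Snail 2, Sheephead 3 → level 4.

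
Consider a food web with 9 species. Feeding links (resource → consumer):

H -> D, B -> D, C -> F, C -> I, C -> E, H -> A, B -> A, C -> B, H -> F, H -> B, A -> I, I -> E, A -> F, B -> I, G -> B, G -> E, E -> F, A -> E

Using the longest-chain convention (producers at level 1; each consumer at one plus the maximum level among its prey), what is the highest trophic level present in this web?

6

Producers (level 1): C, G, H.
C → B → A → I → E → F gives F level 6.
No species has a prey at level 6, so no species reaches level 7.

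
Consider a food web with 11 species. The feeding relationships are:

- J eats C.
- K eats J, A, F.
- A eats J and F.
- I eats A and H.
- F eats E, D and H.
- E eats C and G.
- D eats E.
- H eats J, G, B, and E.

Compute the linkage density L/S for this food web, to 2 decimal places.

There are L = 18 links among S = 11 species.
L/S = 18/11 = 1.6364 ≈ 1.64.

L/S = 1.64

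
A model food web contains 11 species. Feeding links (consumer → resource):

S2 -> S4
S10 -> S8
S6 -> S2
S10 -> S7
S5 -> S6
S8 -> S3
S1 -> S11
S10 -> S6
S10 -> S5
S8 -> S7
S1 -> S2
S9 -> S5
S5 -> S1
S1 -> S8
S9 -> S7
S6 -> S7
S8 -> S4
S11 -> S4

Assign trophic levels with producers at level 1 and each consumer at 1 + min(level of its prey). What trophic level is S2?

Trophic level 2

S4 is a producer → level 1.
S2 eats S4 → level 2.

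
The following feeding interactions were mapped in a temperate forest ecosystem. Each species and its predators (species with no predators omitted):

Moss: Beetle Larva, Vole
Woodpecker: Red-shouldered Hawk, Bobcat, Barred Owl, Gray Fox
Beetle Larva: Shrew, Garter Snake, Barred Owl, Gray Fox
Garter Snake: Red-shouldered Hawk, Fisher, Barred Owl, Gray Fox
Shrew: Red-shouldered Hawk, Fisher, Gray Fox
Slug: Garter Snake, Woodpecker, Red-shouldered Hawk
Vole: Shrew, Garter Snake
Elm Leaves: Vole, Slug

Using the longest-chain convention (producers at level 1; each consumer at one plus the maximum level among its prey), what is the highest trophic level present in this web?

4

Producers (level 1): Elm Leaves, Moss.
Moss → Beetle Larva → Shrew → Fisher gives Fisher level 4.
No species has a prey at level 4, so no species reaches level 5.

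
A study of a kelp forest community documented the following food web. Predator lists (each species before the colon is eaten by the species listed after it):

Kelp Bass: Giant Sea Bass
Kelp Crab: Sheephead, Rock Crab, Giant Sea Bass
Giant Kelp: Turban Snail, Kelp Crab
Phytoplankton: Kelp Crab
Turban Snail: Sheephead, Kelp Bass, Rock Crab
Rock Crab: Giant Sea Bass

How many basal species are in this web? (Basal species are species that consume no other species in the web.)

2

Basal species (no prey listed): Giant Kelp, Phytoplankton.
Count: 2.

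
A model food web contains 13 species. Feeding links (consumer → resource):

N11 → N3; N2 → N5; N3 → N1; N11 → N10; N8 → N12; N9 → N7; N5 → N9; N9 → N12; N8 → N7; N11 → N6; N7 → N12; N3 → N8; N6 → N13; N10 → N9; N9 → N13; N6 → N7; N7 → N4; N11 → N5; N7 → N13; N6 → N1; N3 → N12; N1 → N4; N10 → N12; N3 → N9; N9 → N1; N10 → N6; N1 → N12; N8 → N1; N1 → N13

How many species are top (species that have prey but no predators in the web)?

2

Top species (has prey, but nothing eats it): N2, N11.
Count: 2.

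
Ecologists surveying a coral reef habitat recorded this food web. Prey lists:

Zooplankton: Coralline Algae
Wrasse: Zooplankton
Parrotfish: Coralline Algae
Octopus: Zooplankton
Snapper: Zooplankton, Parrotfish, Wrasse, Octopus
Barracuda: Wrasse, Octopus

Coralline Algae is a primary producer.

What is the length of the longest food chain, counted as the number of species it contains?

4 species

One longest chain: Coralline Algae → Zooplankton → Wrasse → Barracuda.
It has 4 species and 3 links.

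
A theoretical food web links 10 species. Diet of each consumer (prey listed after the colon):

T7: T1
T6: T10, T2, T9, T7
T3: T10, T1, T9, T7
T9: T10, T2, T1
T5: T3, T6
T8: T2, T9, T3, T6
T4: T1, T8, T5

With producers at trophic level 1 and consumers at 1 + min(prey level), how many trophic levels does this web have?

Producers (level 1): T10, T2, T1.
Following each consumer down to its lowest-level prey: T10 → T3 → T5 (levels 1 through 3).
All prey of T5 (T3 2, T6 2) are at level 2 or above, so T5 is at level 1 + 2 = 3.
Every consumer has at least one prey at level 2 or below, so none exceeds level 3.

3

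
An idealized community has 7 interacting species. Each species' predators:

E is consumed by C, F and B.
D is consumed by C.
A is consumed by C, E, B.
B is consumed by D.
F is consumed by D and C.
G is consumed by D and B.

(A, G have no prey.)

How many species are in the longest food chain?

One longest chain: A → E → B → D → C.
It has 5 species and 4 links.

5 species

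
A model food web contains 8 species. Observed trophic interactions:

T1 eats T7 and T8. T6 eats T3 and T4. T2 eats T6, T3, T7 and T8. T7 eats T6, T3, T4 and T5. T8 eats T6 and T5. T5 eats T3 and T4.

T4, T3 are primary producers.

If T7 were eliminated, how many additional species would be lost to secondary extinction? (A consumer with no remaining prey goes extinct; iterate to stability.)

Remove T7.
Every predator of it retains at least one other prey: T2 still has T3, T6, T8; T1 still has T8.
No consumer loses all prey, so no secondary extinctions occur.

0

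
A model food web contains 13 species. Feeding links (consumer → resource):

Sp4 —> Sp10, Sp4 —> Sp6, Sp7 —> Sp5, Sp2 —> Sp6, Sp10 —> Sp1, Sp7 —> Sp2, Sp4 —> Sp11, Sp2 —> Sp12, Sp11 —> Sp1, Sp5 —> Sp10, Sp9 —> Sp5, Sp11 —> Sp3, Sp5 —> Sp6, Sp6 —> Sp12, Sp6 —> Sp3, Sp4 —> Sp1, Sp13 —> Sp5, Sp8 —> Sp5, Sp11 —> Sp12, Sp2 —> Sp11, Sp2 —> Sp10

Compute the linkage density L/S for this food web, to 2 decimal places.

L/S = 1.62

There are L = 21 links among S = 13 species.
L/S = 21/13 = 1.6154 ≈ 1.62.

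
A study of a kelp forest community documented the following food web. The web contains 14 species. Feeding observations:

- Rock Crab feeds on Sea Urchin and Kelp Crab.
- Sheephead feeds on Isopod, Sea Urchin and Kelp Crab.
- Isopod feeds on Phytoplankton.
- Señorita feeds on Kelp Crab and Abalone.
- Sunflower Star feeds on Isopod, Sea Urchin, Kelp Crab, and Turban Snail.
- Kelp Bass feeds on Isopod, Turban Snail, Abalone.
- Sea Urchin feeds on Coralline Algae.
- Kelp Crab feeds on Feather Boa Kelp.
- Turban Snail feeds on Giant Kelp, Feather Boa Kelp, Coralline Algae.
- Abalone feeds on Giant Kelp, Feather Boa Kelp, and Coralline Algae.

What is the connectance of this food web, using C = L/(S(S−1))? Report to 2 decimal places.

C = 0.13

The web has S = 14 species and L = 23 feeding links.
C = L / (S(S−1)) = 23 / 182 = 0.1264 ≈ 0.13.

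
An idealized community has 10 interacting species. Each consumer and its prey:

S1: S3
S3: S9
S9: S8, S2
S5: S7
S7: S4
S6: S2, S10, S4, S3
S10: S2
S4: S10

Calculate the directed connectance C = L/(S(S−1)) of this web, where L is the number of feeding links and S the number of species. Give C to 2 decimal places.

C = 0.13

The web has S = 10 species and L = 12 feeding links.
C = L / (S(S−1)) = 12 / 90 = 0.1333 ≈ 0.13.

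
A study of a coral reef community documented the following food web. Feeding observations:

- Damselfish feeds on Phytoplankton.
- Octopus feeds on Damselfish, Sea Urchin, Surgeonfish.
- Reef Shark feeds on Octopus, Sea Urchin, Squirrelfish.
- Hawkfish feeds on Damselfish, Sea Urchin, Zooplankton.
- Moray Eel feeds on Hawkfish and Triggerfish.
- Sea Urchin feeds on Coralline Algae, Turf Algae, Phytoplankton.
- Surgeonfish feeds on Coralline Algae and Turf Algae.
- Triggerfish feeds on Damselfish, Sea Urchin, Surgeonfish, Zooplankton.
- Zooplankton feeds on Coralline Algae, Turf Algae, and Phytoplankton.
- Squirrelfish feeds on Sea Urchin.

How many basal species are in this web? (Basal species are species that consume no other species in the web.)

3

Basal species (no prey listed): Turf Algae, Coralline Algae, Phytoplankton.
Count: 3.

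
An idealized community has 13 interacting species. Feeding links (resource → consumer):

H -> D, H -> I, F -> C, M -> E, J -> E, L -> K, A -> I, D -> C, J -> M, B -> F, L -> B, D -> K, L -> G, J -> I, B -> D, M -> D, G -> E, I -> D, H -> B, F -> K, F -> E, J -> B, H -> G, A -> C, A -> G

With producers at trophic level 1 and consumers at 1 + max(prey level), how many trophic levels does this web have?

Producers (level 1): J, L, A, H.
J → B → F → E gives E level 4.
No species has a prey at level 4, so no species reaches level 5.

4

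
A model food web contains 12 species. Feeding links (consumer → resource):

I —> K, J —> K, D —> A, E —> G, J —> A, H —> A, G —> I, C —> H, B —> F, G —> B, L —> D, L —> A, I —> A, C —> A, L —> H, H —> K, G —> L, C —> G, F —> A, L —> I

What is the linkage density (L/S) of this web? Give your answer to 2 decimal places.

L/S = 1.67

There are L = 20 links among S = 12 species.
L/S = 20/12 = 1.6667 ≈ 1.67.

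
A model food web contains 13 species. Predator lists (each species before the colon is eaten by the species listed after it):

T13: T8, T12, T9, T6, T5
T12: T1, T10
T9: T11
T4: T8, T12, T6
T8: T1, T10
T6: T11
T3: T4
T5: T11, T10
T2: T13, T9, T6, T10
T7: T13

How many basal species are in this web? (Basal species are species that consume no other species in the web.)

Basal species (no prey listed): T7, T2, T3.
Count: 3.

3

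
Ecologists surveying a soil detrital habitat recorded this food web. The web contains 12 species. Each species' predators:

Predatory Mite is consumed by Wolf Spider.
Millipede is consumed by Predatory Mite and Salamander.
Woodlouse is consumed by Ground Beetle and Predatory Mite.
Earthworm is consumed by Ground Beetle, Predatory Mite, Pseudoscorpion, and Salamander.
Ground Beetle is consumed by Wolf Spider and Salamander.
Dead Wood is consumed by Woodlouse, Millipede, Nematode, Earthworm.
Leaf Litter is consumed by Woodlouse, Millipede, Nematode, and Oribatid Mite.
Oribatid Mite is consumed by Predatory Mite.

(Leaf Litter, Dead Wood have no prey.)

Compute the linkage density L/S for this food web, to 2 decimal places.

L/S = 1.67

There are L = 20 links among S = 12 species.
L/S = 20/12 = 1.6667 ≈ 1.67.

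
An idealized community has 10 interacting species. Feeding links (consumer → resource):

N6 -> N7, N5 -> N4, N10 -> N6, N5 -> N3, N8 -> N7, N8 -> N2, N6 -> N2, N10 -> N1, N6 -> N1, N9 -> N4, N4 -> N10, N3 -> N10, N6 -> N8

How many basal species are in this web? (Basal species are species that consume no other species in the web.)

Basal species (no prey listed): N7, N1, N2.
Count: 3.

3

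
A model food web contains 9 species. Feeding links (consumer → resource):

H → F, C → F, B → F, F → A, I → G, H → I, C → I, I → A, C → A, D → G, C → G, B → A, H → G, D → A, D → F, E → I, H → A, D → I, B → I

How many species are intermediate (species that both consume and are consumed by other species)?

Intermediate species (has both prey and predators): I, F.
Count: 2.

2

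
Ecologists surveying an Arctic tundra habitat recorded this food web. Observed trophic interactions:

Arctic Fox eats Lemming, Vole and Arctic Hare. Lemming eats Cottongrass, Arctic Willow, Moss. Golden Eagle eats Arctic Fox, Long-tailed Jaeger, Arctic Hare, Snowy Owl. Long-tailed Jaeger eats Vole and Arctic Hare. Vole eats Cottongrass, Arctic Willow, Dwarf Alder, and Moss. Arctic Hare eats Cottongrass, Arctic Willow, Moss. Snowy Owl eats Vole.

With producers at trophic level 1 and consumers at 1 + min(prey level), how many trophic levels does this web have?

Producers (level 1): Arctic Willow, Dwarf Alder, Cottongrass, Moss.
Following each consumer down to its lowest-level prey: Arctic Willow → Arctic Hare → Golden Eagle (levels 1 through 3).
All prey of Golden Eagle (Arctic Hare 2, Snowy Owl 3, Long-tailed Jaeger 3, Arctic Fox 3) are at level 2 or above, so Golden Eagle is at level 1 + 2 = 3.
Every consumer has at least one prey at level 2 or below, so none exceeds level 3.

3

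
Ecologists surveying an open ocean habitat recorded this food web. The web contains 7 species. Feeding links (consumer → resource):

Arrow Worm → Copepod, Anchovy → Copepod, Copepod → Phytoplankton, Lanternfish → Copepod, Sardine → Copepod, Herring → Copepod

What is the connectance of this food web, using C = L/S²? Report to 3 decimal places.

The web has S = 7 species and L = 6 feeding links.
C = L / S² = 6 / 49 = 0.1224 ≈ 0.122.

C = 0.122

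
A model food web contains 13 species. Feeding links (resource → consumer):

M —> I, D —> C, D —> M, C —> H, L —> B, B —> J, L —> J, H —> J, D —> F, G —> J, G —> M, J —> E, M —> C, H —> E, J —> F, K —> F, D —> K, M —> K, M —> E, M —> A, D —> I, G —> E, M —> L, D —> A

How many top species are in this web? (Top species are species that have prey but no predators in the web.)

4

Top species (has prey, but nothing eats it): A, I, F, E.
Count: 4.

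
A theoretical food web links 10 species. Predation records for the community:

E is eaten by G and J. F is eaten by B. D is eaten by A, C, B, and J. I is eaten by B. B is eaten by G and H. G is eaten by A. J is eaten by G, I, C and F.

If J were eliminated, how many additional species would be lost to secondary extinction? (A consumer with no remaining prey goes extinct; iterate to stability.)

Remove J.
Round 1: F (all prey gone), I (all prey gone) → extinct.
No further losses. Total secondary extinctions: 2.

2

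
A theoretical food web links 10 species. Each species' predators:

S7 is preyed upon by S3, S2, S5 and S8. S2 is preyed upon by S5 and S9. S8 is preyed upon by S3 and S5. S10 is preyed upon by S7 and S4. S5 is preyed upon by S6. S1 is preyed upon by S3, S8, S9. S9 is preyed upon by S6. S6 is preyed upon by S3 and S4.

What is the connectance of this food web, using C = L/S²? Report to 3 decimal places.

C = 0.170

The web has S = 10 species and L = 17 feeding links.
C = L / S² = 17 / 100 = 0.1700 ≈ 0.170.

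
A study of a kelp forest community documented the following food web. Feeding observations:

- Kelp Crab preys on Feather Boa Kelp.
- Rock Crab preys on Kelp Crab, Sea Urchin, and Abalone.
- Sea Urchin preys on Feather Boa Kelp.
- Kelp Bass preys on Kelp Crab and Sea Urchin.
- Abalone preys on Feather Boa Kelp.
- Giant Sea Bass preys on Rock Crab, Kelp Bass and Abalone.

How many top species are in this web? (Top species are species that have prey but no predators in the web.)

1

Top species (has prey, but nothing eats it): Giant Sea Bass.
Count: 1.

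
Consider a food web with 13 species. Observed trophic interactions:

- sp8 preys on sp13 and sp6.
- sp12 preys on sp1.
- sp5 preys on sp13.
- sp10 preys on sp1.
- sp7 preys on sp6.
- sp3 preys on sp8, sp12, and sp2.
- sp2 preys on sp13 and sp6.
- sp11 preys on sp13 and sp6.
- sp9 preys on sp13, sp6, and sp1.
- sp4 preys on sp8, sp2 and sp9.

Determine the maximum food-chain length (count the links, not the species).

2 links

One longest chain: sp1 → sp12 → sp3.
It has 3 species and 2 links.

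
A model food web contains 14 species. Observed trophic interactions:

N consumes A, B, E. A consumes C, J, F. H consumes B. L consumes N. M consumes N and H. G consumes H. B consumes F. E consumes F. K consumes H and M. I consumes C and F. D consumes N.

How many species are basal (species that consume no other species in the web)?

3

Basal species (no prey listed): C, F, J.
Count: 3.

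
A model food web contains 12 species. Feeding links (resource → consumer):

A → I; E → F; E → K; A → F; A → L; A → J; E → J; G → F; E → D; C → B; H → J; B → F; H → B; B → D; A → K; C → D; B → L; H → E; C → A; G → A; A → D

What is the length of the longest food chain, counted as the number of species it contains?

3 species

One longest chain: C → A → I.
It has 3 species and 2 links.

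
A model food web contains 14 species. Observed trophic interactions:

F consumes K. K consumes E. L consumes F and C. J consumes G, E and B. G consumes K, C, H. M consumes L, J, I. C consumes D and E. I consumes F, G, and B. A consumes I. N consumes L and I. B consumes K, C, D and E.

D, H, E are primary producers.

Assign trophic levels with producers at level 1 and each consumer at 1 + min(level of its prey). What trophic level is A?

Trophic level 4

H is a producer → level 1.
G eats H → level 2.
I eats G → level 3.
A eats I → level 4.
No prey of A is below level 3, so 4 is the minimum.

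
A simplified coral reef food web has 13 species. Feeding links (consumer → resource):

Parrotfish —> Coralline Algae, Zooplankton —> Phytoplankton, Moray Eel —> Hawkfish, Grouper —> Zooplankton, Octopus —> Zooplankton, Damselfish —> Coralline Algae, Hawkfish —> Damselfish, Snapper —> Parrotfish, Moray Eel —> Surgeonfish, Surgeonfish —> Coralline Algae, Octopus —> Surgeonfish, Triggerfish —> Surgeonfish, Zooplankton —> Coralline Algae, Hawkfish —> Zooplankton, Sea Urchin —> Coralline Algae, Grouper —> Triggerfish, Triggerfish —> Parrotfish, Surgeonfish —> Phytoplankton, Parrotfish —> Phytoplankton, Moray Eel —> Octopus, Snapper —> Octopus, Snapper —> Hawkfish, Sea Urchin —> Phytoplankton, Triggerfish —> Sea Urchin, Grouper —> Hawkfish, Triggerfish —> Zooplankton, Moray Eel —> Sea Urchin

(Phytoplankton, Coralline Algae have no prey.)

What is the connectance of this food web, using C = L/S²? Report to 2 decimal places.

The web has S = 13 species and L = 27 feeding links.
C = L / S² = 27 / 169 = 0.1598 ≈ 0.16.

C = 0.16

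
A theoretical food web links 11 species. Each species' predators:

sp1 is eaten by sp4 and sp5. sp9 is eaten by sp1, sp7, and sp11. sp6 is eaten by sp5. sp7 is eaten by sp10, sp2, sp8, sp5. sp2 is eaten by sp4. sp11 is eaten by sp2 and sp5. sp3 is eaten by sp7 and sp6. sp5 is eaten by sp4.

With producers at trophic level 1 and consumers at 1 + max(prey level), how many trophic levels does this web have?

4

Producers (level 1): sp3, sp9.
sp3 → sp6 → sp5 → sp4 gives sp4 level 4.
No species has a prey at level 4, so no species reaches level 5.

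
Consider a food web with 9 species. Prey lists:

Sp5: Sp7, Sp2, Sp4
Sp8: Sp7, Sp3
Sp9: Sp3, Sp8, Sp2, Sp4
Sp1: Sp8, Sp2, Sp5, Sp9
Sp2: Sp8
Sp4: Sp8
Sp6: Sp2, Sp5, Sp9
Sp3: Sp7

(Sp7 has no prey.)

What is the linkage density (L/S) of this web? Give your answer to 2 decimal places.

L/S = 2.11

There are L = 19 links among S = 9 species.
L/S = 19/9 = 2.1111 ≈ 2.11.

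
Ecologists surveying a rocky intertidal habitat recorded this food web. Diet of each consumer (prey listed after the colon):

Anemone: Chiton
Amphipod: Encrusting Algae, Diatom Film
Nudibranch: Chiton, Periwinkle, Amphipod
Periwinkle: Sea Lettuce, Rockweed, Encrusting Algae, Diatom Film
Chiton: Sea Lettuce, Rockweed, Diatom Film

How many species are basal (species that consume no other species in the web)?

4

Basal species (no prey listed): Sea Lettuce, Rockweed, Encrusting Algae, Diatom Film.
Count: 4.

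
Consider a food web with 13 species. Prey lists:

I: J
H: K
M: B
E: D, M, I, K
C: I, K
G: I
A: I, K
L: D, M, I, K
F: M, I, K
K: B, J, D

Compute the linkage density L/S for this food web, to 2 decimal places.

L/S = 1.69

There are L = 22 links among S = 13 species.
L/S = 22/13 = 1.6923 ≈ 1.69.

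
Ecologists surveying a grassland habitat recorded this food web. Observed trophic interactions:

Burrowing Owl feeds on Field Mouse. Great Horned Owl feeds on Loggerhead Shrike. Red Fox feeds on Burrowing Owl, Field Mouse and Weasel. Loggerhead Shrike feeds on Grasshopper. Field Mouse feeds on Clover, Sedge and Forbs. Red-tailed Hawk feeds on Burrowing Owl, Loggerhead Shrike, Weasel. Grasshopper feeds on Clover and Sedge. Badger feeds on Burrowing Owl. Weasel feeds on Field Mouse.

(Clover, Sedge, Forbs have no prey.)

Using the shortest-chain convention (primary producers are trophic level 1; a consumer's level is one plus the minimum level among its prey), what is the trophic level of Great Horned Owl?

Trophic level 4

Clover is a producer → level 1.
Grasshopper eats Clover → level 2.
Loggerhead Shrike eats Grasshopper → level 3.
Great Horned Owl eats Loggerhead Shrike → level 4.
No prey of Great Horned Owl is below level 3, so 4 is the minimum.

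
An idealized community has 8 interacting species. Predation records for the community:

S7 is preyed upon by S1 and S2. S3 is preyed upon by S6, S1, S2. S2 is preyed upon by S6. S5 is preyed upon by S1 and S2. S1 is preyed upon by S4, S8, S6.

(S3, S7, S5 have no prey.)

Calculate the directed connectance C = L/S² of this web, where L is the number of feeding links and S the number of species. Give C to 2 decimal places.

The web has S = 8 species and L = 11 feeding links.
C = L / S² = 11 / 64 = 0.1719 ≈ 0.17.

C = 0.17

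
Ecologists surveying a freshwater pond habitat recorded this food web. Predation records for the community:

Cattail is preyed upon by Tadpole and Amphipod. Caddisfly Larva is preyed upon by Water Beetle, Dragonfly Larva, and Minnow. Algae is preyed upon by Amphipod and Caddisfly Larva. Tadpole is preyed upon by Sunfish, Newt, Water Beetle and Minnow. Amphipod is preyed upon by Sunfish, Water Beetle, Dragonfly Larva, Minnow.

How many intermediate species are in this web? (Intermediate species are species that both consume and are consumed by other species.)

3

Intermediate species (has both prey and predators): Caddisfly Larva, Amphipod, Tadpole.
Count: 3.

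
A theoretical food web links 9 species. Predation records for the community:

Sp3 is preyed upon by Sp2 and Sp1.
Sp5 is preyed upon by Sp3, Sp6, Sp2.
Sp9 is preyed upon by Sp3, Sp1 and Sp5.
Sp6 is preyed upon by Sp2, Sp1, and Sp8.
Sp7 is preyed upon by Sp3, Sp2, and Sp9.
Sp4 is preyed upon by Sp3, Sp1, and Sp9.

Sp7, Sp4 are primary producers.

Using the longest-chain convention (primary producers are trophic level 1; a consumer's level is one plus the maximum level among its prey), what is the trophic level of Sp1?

Sp7 is a producer → level 1.
Sp9 eats Sp7 (level 1); other prey at levels: Sp4 1 → level 2.
Sp5 eats Sp9 → level 3.
Sp6 eats Sp5 → level 4.
Sp1 eats Sp6 (level 4); other prey at levels: Sp4 1, Sp9 2, Sp3 4 → level 5.

Trophic level 5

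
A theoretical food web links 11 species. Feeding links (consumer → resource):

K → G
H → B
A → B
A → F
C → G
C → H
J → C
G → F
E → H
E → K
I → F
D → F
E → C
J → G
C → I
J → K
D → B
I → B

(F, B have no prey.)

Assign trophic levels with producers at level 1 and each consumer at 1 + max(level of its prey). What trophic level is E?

F is a producer → level 1.
G eats F → level 2.
K eats G → level 3.
E eats K (level 3); other prey at levels: H 2, C 3 → level 4.

Trophic level 4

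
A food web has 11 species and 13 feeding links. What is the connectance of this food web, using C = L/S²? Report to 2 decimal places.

C = 0.11

The web has S = 11 species and L = 13 feeding links.
C = L / S² = 13 / 121 = 0.1074 ≈ 0.11.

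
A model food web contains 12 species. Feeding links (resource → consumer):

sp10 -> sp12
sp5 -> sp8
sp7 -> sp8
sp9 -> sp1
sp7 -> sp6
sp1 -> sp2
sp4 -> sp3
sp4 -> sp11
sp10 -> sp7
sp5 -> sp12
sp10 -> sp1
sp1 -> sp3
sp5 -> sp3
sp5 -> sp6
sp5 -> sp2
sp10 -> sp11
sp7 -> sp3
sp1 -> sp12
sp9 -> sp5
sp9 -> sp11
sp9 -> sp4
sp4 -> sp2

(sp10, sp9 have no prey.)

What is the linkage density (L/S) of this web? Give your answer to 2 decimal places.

L/S = 1.83

There are L = 22 links among S = 12 species.
L/S = 22/12 = 1.8333 ≈ 1.83.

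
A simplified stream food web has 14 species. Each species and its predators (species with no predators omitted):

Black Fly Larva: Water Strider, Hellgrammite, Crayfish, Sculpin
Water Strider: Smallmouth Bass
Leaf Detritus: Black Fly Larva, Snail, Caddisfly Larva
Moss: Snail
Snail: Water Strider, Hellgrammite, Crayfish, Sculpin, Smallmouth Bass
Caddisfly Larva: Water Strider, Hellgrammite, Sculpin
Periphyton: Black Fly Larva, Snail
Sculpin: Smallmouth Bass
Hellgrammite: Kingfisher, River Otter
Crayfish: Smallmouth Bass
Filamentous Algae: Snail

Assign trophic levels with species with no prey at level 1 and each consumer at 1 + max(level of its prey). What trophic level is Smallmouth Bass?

Trophic level 4

Periphyton has no prey (basal) → level 1.
Black Fly Larva eats Periphyton (level 1); other prey at levels: Leaf Detritus 1 → level 2.
Crayfish eats Black Fly Larva (level 2); other prey at levels: Snail 2 → level 3.
Smallmouth Bass eats Crayfish (level 3); other prey at levels: Snail 2, Water Strider 3, Sculpin 3 → level 4.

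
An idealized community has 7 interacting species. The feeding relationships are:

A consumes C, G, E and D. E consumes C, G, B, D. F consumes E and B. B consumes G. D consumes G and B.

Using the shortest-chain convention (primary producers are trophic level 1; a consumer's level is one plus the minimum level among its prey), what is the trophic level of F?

G is a producer → level 1.
B eats G → level 2.
F eats B → level 3.
No prey of F is below level 2, so 3 is the minimum.

Trophic level 3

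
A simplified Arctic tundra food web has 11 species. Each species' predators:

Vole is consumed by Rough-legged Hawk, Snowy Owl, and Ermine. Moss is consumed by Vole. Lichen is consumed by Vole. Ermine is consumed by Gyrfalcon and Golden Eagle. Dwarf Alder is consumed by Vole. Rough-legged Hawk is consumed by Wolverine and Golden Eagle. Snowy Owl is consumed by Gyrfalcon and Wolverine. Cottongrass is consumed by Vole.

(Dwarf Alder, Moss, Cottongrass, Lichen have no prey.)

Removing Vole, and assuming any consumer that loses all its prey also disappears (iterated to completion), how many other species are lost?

Remove Vole.
Round 1: Snowy Owl (all prey gone), Ermine (all prey gone), Rough-legged Hawk (all prey gone) → extinct.
Round 2: Golden Eagle (all prey gone), Wolverine (all prey gone), Gyrfalcon (all prey gone) → extinct.
No further losses. Total secondary extinctions: 6.

6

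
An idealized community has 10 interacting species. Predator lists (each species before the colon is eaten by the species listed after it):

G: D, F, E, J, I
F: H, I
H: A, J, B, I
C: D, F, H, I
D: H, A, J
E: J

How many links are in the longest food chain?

One longest chain: C → D → H → A.
It has 4 species and 3 links.

3 links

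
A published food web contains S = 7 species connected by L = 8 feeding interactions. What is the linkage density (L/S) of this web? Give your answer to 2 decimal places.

L/S = 1.14

There are L = 8 links among S = 7 species.
L/S = 8/7 = 1.1429 ≈ 1.14.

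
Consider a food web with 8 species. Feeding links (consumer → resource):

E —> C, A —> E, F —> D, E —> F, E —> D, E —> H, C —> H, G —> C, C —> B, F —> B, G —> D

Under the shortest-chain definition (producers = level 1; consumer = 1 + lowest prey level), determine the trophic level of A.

H is a producer → level 1.
E eats H → level 2.
A eats E → level 3.
No prey of A is below level 2, so 3 is the minimum.

Trophic level 3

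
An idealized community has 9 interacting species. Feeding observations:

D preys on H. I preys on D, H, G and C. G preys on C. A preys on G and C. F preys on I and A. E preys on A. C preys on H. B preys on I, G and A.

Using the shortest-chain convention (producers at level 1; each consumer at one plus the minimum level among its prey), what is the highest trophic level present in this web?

Producers (level 1): H.
Following each consumer down to its lowest-level prey: H → C → A → E (levels 1 through 4).
All prey of E (A 3) are at level 3 or above, so E is at level 1 + 3 = 4.
Every consumer has at least one prey at level 3 or below, so none exceeds level 4.

4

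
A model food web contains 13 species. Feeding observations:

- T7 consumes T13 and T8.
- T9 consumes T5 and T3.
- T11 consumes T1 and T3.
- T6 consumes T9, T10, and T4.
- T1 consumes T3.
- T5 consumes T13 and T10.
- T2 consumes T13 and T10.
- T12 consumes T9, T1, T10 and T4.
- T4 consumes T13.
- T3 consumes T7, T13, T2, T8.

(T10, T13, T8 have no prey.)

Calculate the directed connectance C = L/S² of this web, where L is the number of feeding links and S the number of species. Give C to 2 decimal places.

The web has S = 13 species and L = 23 feeding links.
C = L / S² = 23 / 169 = 0.1361 ≈ 0.14.

C = 0.14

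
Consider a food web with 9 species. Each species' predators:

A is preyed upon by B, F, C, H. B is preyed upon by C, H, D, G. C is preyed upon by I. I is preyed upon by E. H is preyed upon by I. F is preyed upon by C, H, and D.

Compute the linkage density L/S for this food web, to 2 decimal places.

L/S = 1.56

There are L = 14 links among S = 9 species.
L/S = 14/9 = 1.5556 ≈ 1.56.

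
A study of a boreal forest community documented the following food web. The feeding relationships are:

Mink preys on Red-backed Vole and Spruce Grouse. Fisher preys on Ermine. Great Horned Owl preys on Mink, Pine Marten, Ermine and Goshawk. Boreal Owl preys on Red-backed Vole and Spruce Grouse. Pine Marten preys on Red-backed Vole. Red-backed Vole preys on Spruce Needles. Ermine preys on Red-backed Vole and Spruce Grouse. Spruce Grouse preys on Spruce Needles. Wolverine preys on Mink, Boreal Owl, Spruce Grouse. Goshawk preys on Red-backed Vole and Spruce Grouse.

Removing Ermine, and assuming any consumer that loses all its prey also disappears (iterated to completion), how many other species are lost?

Remove Ermine.
Round 1: Fisher (all prey gone) → extinct.
No further losses. Total secondary extinctions: 1.

1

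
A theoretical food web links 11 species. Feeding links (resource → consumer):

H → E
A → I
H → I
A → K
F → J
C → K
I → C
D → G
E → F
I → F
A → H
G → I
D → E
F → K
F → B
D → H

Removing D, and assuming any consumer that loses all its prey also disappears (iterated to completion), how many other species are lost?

1

Remove D.
Round 1: G (all prey gone) → extinct.
No further losses. Total secondary extinctions: 1.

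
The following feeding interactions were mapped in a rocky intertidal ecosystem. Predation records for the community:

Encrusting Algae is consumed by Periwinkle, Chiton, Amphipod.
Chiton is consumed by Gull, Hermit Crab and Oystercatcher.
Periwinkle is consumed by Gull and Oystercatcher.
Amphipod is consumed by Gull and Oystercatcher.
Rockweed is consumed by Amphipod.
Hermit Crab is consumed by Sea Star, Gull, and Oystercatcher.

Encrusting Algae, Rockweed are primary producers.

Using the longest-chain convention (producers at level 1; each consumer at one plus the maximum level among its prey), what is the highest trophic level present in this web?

4

Producers (level 1): Encrusting Algae, Rockweed.
Encrusting Algae → Chiton → Hermit Crab → Oystercatcher gives Oystercatcher level 4.
No species has a prey at level 4, so no species reaches level 5.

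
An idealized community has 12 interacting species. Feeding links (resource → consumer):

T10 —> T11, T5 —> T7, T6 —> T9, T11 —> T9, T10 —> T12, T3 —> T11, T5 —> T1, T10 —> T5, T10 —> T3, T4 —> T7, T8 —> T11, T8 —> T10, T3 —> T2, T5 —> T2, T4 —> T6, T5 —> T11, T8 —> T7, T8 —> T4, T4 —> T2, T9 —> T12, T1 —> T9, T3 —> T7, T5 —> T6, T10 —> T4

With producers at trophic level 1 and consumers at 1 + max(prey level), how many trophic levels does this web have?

6

Producers (level 1): T8.
T8 → T10 → T5 → T1 → T9 → T12 gives T12 level 6.
No species has a prey at level 6, so no species reaches level 7.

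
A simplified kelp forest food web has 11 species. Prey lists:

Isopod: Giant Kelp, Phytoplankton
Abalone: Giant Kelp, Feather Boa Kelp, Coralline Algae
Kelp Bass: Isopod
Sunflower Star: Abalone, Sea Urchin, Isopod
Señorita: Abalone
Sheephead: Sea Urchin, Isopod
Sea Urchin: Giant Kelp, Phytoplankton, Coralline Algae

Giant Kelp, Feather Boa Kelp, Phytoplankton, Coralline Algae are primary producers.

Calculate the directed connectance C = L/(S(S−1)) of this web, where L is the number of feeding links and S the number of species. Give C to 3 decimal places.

C = 0.136

The web has S = 11 species and L = 15 feeding links.
C = L / (S(S−1)) = 15 / 110 = 0.1364 ≈ 0.136.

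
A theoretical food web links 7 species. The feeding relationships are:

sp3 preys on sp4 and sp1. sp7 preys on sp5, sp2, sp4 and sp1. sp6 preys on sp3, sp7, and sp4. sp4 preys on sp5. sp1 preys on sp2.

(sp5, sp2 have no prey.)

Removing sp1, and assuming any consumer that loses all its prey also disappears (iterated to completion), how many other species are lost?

Remove sp1.
Every predator of it retains at least one other prey: sp7 still has sp5, sp2, sp4; sp3 still has sp4.
No consumer loses all prey, so no secondary extinctions occur.

0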